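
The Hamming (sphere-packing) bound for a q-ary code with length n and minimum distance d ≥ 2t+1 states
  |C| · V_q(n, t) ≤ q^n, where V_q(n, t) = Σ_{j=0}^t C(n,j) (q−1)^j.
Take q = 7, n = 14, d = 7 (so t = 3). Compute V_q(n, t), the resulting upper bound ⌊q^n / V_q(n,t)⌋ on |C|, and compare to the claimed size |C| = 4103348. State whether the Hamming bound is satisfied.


V_q(n, t) = 81985, q^n = 678223072849, Hamming bound = 8272526, |C| = 4103348 ≤ bound (satisfied).

Step 1: Compute V_q(n, t) = Σ_{j=0}^3 C(n, j) (q−1)^j.
  j = 0: C(14,0)·(6)^0 = 1·1 = 1.
  j = 1: C(14,1)·(6)^1 = 14·6 = 84.
  j = 2: C(14,2)·(6)^2 = 91·36 = 3276.
  j = 3: C(14,3)·(6)^3 = 364·216 = 78624.
  V_q(n, t) = 1 + 84 + 3276 + 78624 = 81985.
Step 2: q^n = 7^14 = 678223072849.
Step 3: Hamming bound ⌊q^n / V_q(n,t)⌋ = ⌊678223072849/81985⌋ = 8272526.
Step 4: Compare |C| = 4103348 to 8272526: satisfied.
The claimed |C| lies below the Hamming bound.


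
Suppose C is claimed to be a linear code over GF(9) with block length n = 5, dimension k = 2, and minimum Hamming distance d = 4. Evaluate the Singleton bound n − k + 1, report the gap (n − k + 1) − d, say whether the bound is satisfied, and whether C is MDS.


Singleton RHS = n − k + 1 = 4, slack = 0, bound satisfied, MDS.

Singleton bound: d ≤ n − k + 1.
Here n = 5, k = 2, so n − k + 1 = 4.
Given d = 4, check d ≤ 4: YES.
Slack = (n − k + 1) − d = 0.
The code is MDS (slack = 0).
Description: the claimed parameters are [5, 2, 4]_9; such a code would be MDS (meets Singleton bound).


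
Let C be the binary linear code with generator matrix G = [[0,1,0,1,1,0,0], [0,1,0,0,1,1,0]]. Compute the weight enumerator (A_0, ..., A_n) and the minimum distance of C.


Weight distribution: A_0 = 1, A_2 = 1, A_3 = 2. Minimum distance d = 2.

Enumerate all 2^2 = 4 messages m ∈ F_2^2.
For each, compute codeword c = mG in F_2^7, then tally its weight.
  m = 00 → c = 0000000, weight = 0.
  m = 10 → c = 0101100, weight = 3.
  m = 01 → c = 0100110, weight = 3.
  m = 11 → c = 0001010, weight = 2.
Tally weights:
  weight 0: 1 codewords.
  weight 2: 1 codewords.
  weight 3: 2 codewords.
Minimum distance d = smallest w > 0 with A_w > 0 = 2.
Sanity: Σ A_w = 4 = 2^2 = 4 ✓.


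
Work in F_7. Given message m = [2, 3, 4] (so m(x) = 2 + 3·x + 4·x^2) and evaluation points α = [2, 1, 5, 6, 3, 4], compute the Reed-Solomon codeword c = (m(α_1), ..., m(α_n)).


c = [3, 2, 5, 3, 5, 1]

Message polynomial: m(x) = 2 + 3·x + 4·x^2 (mod 7).
For each evaluation point α_i, compute m(α_i) mod 7:
  α_1 = 2: Horner steps 4 → 4 → 3, so m(2) = 3.
  α_2 = 1: Horner steps 4 → 0 → 2, so m(1) = 2.
  α_3 = 5: Horner steps 4 → 2 → 5, so m(5) = 5.
  α_4 = 6: Horner steps 4 → 6 → 3, so m(6) = 3.
  α_5 = 3: Horner steps 4 → 1 → 5, so m(3) = 5.
  α_6 = 4: Horner steps 4 → 5 → 1, so m(4) = 1.
Codeword c = [3, 2, 5, 3, 5, 1] ∈ F_7^6.


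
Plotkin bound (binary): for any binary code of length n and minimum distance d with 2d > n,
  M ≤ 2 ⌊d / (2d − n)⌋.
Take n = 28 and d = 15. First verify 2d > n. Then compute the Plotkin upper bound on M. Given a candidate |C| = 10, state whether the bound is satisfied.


Plotkin bound M ≤ 14; given |C| = 10 ≤ bound (satisfied).

Check applicability: 2d = 30, n = 28.
2d − n = 2 > 0, so Plotkin applies.
Compute d/(2d−n) = 15/2 ≈ 7.5000.
⌊d/(2d−n)⌋ = 7.
Plotkin bound: M ≤ 2·7 = 14.
Given |C| = 10, check: satisfied.
This |C| is below the Plotkin bound.


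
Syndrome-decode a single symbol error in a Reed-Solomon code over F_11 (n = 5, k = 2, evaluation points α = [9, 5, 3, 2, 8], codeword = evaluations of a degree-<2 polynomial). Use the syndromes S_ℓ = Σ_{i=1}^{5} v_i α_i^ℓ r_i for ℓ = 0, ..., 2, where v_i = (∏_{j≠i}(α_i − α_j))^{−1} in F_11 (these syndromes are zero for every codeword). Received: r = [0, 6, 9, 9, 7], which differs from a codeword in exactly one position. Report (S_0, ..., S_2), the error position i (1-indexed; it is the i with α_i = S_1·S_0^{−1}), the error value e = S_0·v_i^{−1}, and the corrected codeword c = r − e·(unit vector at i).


S = (3, 6, 1), error at position 4, error magnitude e = 4, c = [0, 6, 9, 5, 7].

Step 1: column multipliers v_i = (∏_{j≠i}(α_i − α_j))^{−1} mod 11.
  i = 1 (α = 9): (9−5)(9−3)(9−2)(9−8) = 4·6·7·1 = 168 ≡ 3, so v_1 = 3^{−1} = 4 (mod 11).
  i = 2 (α = 5): (5−9)(5−3)(5−2)(5−8) = (−4)·2·3·(−3) = 72 ≡ 6, so v_2 = 6^{−1} = 2 (mod 11).
  i = 3 (α = 3): (3−9)(3−5)(3−2)(3−8) = (−6)·(−2)·1·(−5) = −60 ≡ 6, so v_3 = 6^{−1} = 2 (mod 11).
  i = 4 (α = 2): (2−9)(2−5)(2−3)(2−8) = (−7)·(−3)·(−1)·(−6) = 126 ≡ 5, so v_4 = 5^{−1} = 9 (mod 11).
  i = 5 (α = 8): (8−9)(8−5)(8−3)(8−2) = (−1)·3·5·6 = −90 ≡ 9, so v_5 = 9^{−1} = 5 (mod 11).
  v = [4, 2, 2, 9, 5].
Step 2: syndromes of r = [0, 6, 9, 9, 7] (all sums mod 11).
  S_0 = Σ v_i r_i = 4·0 + 2·6 + 2·9 + 9·9 + 5·7 = 146 ≡ 3.
  S_1 = Σ v_i α_i r_i = 4·9·0 + 2·5·6 + 2·3·9 + 9·2·9 + 5·8·7 = 556 ≡ 6.
  α_i^2 mod 11 = [4, 3, 9, 4, 9].
  S_2 = Σ v_i α_i^2 r_i = 4·4·0 + 2·3·6 + 2·9·9 + 9·4·9 + 5·9·7 = 837 ≡ 1.
  S = (3, 6, 1) ≠ 0, so r is not a codeword (an error is present).
Step 3: locate the error. For a single error e at position i, S_ℓ = v_i·e·α_i^ℓ, so α_err = S_1/S_0.
  S_0^{−1} = 3^{−1} = 4 (mod 11), so α_err = 6·4 = 24 ≡ 2 = α_4. Error position i = 4.
  Consistency check: S_2/S_1 = 1·2 = 2 ≡ 2 = α_err ✓ (single-error assumption holds).
Step 4: error magnitude e = S_0/v_4 = S_0·∏_{j≠4}(α_4 − α_j) = 3·5 = 15 ≡ 4 (mod 11).
Step 5: correct position 4: c_4 = r_4 − e = 9 − 4 ≡ 5 (mod 11). Hence c = [0, 6, 9, 5, 7].
  Check: interpolating c through the α_i gives m(x) = 8 + 4·x (degree < 2) with m(α_i) = c_i for every i, so c is indeed a codeword.


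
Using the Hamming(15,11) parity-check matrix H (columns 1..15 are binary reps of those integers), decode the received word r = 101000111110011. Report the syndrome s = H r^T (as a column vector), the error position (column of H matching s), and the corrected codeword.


s = (0, 1, 0, 0)^T, error position = 4, corrected codeword c = 101100111110011

Compute s = H r^T mod 2 one row at a time:
  s_1 = 1 + 1 + 1 + 1 + 0 + 0 + 1 + 1 = 6 ≡ 0 (mod 2).
  s_2 = 0 + 0 + 0 + 1 + 0 + 0 + 1 + 1 = 3 ≡ 1 (mod 2).
  s_3 = 0 + 1 + 0 + 1 + 1 + 1 + 1 + 1 = 6 ≡ 0 (mod 2).
  s_4 = 1 + 1 + 0 + 1 + 1 + 1 + 0 + 1 = 6 ≡ 0 (mod 2).
s = (0, 1, 0, 0)^T — this equals column 4 of H (binary 0100), so error is at position 4.
Correct: flip bit 4 of r = 101000111110011 to get c = 101100111110011.


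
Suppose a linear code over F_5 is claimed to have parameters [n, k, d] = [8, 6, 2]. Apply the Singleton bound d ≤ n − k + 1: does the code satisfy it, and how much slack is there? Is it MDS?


Singleton RHS = n − k + 1 = 3, slack = 1, bound satisfied, not MDS.

Singleton bound: d ≤ n − k + 1.
Here n = 8, k = 6, so n − k + 1 = 3.
Given d = 2, check d ≤ 3: YES.
Slack = (n − k + 1) − d = 1.
The code is NOT MDS (slack = 1 > 0).
Description: the claimed parameters are [8, 6, 2]_5; such a code would be non-MDS.


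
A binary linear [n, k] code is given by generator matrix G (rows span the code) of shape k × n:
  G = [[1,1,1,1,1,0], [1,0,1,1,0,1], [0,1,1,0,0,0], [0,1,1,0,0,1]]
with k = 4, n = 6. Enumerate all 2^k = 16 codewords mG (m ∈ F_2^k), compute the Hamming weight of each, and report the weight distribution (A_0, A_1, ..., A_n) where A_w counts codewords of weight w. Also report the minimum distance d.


Weight distribution: A_0 = 1, A_1 = 1, A_2 = 3, A_3 = 6, A_4 = 3, A_5 = 1, A_6 = 1. Minimum distance d = 1.

Enumerate all 2^4 = 16 messages m ∈ F_2^4.
For each, compute codeword c = mG in F_2^6, then tally its weight.
  m = 0000 → c = 000000, weight = 0.
  m = 1000 → c = 111110, weight = 5.
  m = 0100 → c = 101101, weight = 4.
  m = 1100 → c = 010011, weight = 3.
  m = 0010 → c = 011000, weight = 2.
  m = 1010 → c = 100110, weight = 3.
  m = 0110 → c = 110101, weight = 4.
  m = 1110 → c = 001011, weight = 3.
  m = 0001 → c = 011001, weight = 3.
  m = 1001 → c = 100111, weight = 4.
  m = 0101 → c = 110100, weight = 3.
  m = 1101 → c = 001010, weight = 2.
  m = 0011 → c = 000001, weight = 1.
  m = 1011 → c = 111111, weight = 6.
  m = 0111 → c = 101100, weight = 3.
  m = 1111 → c = 010010, weight = 2.
Tally weights:
  weight 0: 1 codewords.
  weight 1: 1 codewords.
  weight 2: 3 codewords.
  weight 3: 6 codewords.
  weight 4: 3 codewords.
  weight 5: 1 codewords.
  weight 6: 1 codewords.
Minimum distance d = smallest w > 0 with A_w > 0 = 1.
Sanity: Σ A_w = 16 = 2^4 = 16 ✓.


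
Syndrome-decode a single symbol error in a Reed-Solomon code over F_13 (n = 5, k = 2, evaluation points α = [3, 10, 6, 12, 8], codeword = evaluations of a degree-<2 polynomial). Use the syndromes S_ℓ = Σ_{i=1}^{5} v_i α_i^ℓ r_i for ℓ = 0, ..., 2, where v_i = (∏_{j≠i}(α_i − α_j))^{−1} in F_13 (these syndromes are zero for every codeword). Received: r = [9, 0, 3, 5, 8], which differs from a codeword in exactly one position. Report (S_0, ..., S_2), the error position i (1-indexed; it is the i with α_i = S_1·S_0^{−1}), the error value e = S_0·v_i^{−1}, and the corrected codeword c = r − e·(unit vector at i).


S = (8, 11, 7), error at position 1, error magnitude e = 7, c = [2, 0, 3, 5, 8].

Step 1: column multipliers v_i = (∏_{j≠i}(α_i − α_j))^{−1} mod 13.
  i = 1 (α = 3): (3−10)(3−6)(3−12)(3−8) = (−7)·(−3)·(−9)·(−5) = 945 ≡ 9, so v_1 = 9^{−1} = 3 (mod 13).
  i = 2 (α = 10): (10−3)(10−6)(10−12)(10−8) = 7·4·(−2)·2 = −112 ≡ 5, so v_2 = 5^{−1} = 8 (mod 13).
  i = 3 (α = 6): (6−3)(6−10)(6−12)(6−8) = 3·(−4)·(−6)·(−2) = −144 ≡ 12, so v_3 = 12^{−1} = 12 (mod 13).
  i = 4 (α = 12): (12−3)(12−10)(12−6)(12−8) = 9·2·6·4 = 432 ≡ 3, so v_4 = 3^{−1} = 9 (mod 13).
  i = 5 (α = 8): (8−3)(8−10)(8−6)(8−12) = 5·(−2)·2·(−4) = 80 ≡ 2, so v_5 = 2^{−1} = 7 (mod 13).
  v = [3, 8, 12, 9, 7].
Step 2: syndromes of r = [9, 0, 3, 5, 8] (all sums mod 13).
  S_0 = Σ v_i r_i = 3·9 + 8·0 + 12·3 + 9·5 + 7·8 = 164 ≡ 8.
  S_1 = Σ v_i α_i r_i = 3·3·9 + 8·10·0 + 12·6·3 + 9·12·5 + 7·8·8 = 1285 ≡ 11.
  α_i^2 mod 13 = [9, 9, 10, 1, 12].
  S_2 = Σ v_i α_i^2 r_i = 3·9·9 + 8·9·0 + 12·10·3 + 9·1·5 + 7·12·8 = 1320 ≡ 7.
  S = (8, 11, 7) ≠ 0, so r is not a codeword (an error is present).
Step 3: locate the error. For a single error e at position i, S_ℓ = v_i·e·α_i^ℓ, so α_err = S_1/S_0.
  S_0^{−1} = 8^{−1} = 5 (mod 13), so α_err = 11·5 = 55 ≡ 3 = α_1. Error position i = 1.
  Consistency check: S_2/S_1 = 7·6 = 42 ≡ 3 = α_err ✓ (single-error assumption holds).
Step 4: error magnitude e = S_0/v_1 = S_0·∏_{j≠1}(α_1 − α_j) = 8·9 = 72 ≡ 7 (mod 13).
Step 5: correct position 1: c_1 = r_1 − e = 9 − 7 ≡ 2 (mod 13). Hence c = [2, 0, 3, 5, 8].
  Check: interpolating c through the α_i gives m(x) = 1 + 9·x (degree < 2) with m(α_i) = c_i for every i, so c is indeed a codeword.


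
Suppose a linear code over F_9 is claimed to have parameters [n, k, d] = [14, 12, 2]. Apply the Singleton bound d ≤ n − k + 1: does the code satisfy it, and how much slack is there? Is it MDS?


Singleton RHS = n − k + 1 = 3, slack = 1, bound satisfied, not MDS.

Singleton bound: d ≤ n − k + 1.
Here n = 14, k = 12, so n − k + 1 = 3.
Given d = 2, check d ≤ 3: YES.
Slack = (n − k + 1) − d = 1.
The code is NOT MDS (slack = 1 > 0).
Description: the claimed parameters are [14, 12, 2]_9; such a code would be non-MDS.


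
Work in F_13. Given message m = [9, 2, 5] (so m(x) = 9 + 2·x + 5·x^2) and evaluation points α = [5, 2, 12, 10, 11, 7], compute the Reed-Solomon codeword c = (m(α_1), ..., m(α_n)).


c = [1, 7, 12, 9, 12, 8]

Message polynomial: m(x) = 9 + 2·x + 5·x^2 (mod 13).
For each evaluation point α_i, compute m(α_i) mod 13:
  α_1 = 5: Horner steps 5 → 1 → 1, so m(5) = 1.
  α_2 = 2: Horner steps 5 → 12 → 7, so m(2) = 7.
  α_3 = 12: Horner steps 5 → 10 → 12, so m(12) = 12.
  α_4 = 10: Horner steps 5 → 0 → 9, so m(10) = 9.
  α_5 = 11: Horner steps 5 → 5 → 12, so m(11) = 12.
  α_6 = 7: Horner steps 5 → 11 → 8, so m(7) = 8.
Codeword c = [1, 7, 12, 9, 12, 8] ∈ F_13^6.


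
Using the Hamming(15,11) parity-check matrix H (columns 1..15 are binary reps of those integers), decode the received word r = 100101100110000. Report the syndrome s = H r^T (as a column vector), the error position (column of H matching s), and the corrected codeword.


s = (0, 1, 0, 1)^T, error position = 5, corrected codeword c = 100111100110000

Compute s = H r^T mod 2 one row at a time:
  s_1 = 0 + 0 + 1 + 1 + 0 + 0 + 0 + 0 = 2 ≡ 0 (mod 2).
  s_2 = 1 + 0 + 1 + 1 + 0 + 0 + 0 + 0 = 3 ≡ 1 (mod 2).
  s_3 = 0 + 0 + 1 + 1 + 1 + 1 + 0 + 0 = 4 ≡ 0 (mod 2).
  s_4 = 1 + 0 + 0 + 1 + 0 + 1 + 0 + 0 = 3 ≡ 1 (mod 2).
s = (0, 1, 0, 1)^T — this equals column 5 of H (binary 0101), so error is at position 5.
Correct: flip bit 5 of r = 100101100110000 to get c = 100111100110000.


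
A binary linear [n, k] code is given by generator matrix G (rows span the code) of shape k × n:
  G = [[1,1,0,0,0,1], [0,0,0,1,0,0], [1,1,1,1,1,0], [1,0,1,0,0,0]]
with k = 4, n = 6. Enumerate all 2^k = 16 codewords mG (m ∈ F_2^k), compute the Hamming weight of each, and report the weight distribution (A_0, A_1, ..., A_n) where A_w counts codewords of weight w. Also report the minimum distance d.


Weight distribution: A_0 = 1, A_1 = 1, A_2 = 2, A_3 = 6, A_4 = 5, A_5 = 1. Minimum distance d = 1.

Enumerate all 2^4 = 16 messages m ∈ F_2^4.
For each, compute codeword c = mG in F_2^6, then tally its weight.
  m = 0000 → c = 000000, weight = 0.
  m = 1000 → c = 110001, weight = 3.
  m = 0100 → c = 000100, weight = 1.
  m = 1100 → c = 110101, weight = 4.
  m = 0010 → c = 111110, weight = 5.
  m = 1010 → c = 001111, weight = 4.
  m = 0110 → c = 111010, weight = 4.
  m = 1110 → c = 001011, weight = 3.
  m = 0001 → c = 101000, weight = 2.
  m = 1001 → c = 011001, weight = 3.
  m = 0101 → c = 101100, weight = 3.
  m = 1101 → c = 011101, weight = 4.
  m = 0011 → c = 010110, weight = 3.
  m = 1011 → c = 100111, weight = 4.
  m = 0111 → c = 010010, weight = 2.
  m = 1111 → c = 100011, weight = 3.
Tally weights:
  weight 0: 1 codewords.
  weight 1: 1 codewords.
  weight 2: 2 codewords.
  weight 3: 6 codewords.
  weight 4: 5 codewords.
  weight 5: 1 codewords.
Minimum distance d = smallest w > 0 with A_w > 0 = 1.
Sanity: Σ A_w = 16 = 2^4 = 16 ✓.


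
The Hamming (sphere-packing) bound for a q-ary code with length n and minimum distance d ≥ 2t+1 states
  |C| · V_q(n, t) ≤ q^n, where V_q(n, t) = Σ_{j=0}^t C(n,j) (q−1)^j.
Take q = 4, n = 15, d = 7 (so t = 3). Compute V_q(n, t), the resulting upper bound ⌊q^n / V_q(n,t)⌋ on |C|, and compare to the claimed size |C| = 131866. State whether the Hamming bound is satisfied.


V_q(n, t) = 13276, q^n = 1073741824, Hamming bound = 80878, |C| = 131866 > bound (violated).

Step 1: Compute V_q(n, t) = Σ_{j=0}^3 C(n, j) (q−1)^j.
  j = 0: C(15,0)·(3)^0 = 1·1 = 1.
  j = 1: C(15,1)·(3)^1 = 15·3 = 45.
  j = 2: C(15,2)·(3)^2 = 105·9 = 945.
  j = 3: C(15,3)·(3)^3 = 455·27 = 12285.
  V_q(n, t) = 1 + 45 + 945 + 12285 = 13276.
Step 2: q^n = 4^15 = 1073741824.
Step 3: Hamming bound ⌊q^n / V_q(n,t)⌋ = ⌊1073741824/13276⌋ = 80878.
Step 4: Compare |C| = 131866 to 80878: violated.
The claimed |C| lies above the Hamming bound, so no 4-ary code of length 15 with d ≥ 7 can have 131866 codewords.


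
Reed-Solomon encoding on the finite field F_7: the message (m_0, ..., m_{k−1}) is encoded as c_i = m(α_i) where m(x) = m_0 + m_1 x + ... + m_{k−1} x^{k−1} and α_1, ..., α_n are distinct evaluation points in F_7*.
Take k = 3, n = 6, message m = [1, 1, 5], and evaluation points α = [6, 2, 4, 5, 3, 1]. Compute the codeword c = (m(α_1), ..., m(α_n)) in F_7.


c = [5, 2, 1, 5, 0, 0]

Message polynomial: m(x) = 1 + 1·x + 5·x^2 (mod 7).
For each evaluation point α_i, compute m(α_i) mod 7:
  α_1 = 6: Horner steps 5 → 3 → 5, so m(6) = 5.
  α_2 = 2: Horner steps 5 → 4 → 2, so m(2) = 2.
  α_3 = 4: Horner steps 5 → 0 → 1, so m(4) = 1.
  α_4 = 5: Horner steps 5 → 5 → 5, so m(5) = 5.
  α_5 = 3: Horner steps 5 → 2 → 0, so m(3) = 0.
  α_6 = 1: Horner steps 5 → 6 → 0, so m(1) = 0.
Codeword c = [5, 2, 1, 5, 0, 0] ∈ F_7^6.


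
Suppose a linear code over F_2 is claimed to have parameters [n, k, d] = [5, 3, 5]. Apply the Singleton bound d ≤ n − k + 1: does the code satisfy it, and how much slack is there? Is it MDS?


Singleton RHS = n − k + 1 = 3, slack = -2, bound violated (no such code; not MDS).

Singleton bound: d ≤ n − k + 1.
Here n = 5, k = 3, so n − k + 1 = 3.
Given d = 5, check d ≤ 3: NO.
Slack = (n − k + 1) − d = -2.
The slack is negative: d = 5 exceeds n − k + 1 = 3 by 2, so the Singleton bound is violated and no linear [5, 3, 5]_2 code can exist. In particular it is not MDS (MDS requires d = n − k + 1 exactly).
Description: the claimed parameters are [5, 3, 5]_2; such a code would be impossible (violates the Singleton bound).


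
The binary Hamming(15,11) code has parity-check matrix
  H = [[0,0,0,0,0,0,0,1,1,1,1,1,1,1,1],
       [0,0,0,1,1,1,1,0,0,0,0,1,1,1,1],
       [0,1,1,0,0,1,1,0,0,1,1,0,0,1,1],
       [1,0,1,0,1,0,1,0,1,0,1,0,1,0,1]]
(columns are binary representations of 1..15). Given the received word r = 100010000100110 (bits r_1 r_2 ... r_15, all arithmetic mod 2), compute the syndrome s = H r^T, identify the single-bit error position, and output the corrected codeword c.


s = (1, 1, 0, 1)^T, error position = 13, corrected codeword c = 100010000100010

Compute s = H r^T mod 2 one row at a time:
  s_1 = 0 + 0 + 1 + 0 + 0 + 1 + 1 + 0 = 3 ≡ 1 (mod 2).
  s_2 = 0 + 1 + 0 + 0 + 0 + 1 + 1 + 0 = 3 ≡ 1 (mod 2).
  s_3 = 0 + 0 + 0 + 0 + 1 + 0 + 1 + 0 = 2 ≡ 0 (mod 2).
  s_4 = 1 + 0 + 1 + 0 + 0 + 0 + 1 + 0 = 3 ≡ 1 (mod 2).
s = (1, 1, 0, 1)^T — this equals column 13 of H (binary 1101), so error is at position 13.
Correct: flip bit 13 of r = 100010000100110 to get c = 100010000100010.


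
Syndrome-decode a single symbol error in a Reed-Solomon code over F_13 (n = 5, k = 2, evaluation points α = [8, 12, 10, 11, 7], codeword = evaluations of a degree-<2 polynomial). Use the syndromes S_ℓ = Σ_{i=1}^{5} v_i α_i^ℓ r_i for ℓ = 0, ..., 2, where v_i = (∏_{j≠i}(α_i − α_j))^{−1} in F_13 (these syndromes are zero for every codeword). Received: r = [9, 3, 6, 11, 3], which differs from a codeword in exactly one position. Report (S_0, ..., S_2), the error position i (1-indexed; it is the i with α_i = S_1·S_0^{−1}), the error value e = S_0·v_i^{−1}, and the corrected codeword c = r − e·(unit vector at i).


S = (8, 4, 2), error at position 5, error magnitude e = 12, c = [9, 3, 6, 11, 4].

Step 1: column multipliers v_i = (∏_{j≠i}(α_i − α_j))^{−1} mod 13.
  i = 1 (α = 8): (8−12)(8−10)(8−11)(8−7) = (−4)·(−2)·(−3)·1 = −24 ≡ 2, so v_1 = 2^{−1} = 7 (mod 13).
  i = 2 (α = 12): (12−8)(12−10)(12−11)(12−7) = 4·2·1·5 = 40 ≡ 1, so v_2 = 1^{−1} = 1 (mod 13).
  i = 3 (α = 10): (10−8)(10−12)(10−11)(10−7) = 2·(−2)·(−1)·3 = 12 ≡ 12, so v_3 = 12^{−1} = 12 (mod 13).
  i = 4 (α = 11): (11−8)(11−12)(11−10)(11−7) = 3·(−1)·1·4 = −12 ≡ 1, so v_4 = 1^{−1} = 1 (mod 13).
  i = 5 (α = 7): (7−8)(7−12)(7−10)(7−11) = (−1)·(−5)·(−3)·(−4) = 60 ≡ 8, so v_5 = 8^{−1} = 5 (mod 13).
  v = [7, 1, 12, 1, 5].
Step 2: syndromes of r = [9, 3, 6, 11, 3] (all sums mod 13).
  S_0 = Σ v_i r_i = 7·9 + 1·3 + 12·6 + 1·11 + 5·3 = 164 ≡ 8.
  S_1 = Σ v_i α_i r_i = 7·8·9 + 1·12·3 + 12·10·6 + 1·11·11 + 5·7·3 = 1486 ≡ 4.
  α_i^2 mod 13 = [12, 1, 9, 4, 10].
  S_2 = Σ v_i α_i^2 r_i = 7·12·9 + 1·1·3 + 12·9·6 + 1·4·11 + 5·10·3 = 1601 ≡ 2.
  S = (8, 4, 2) ≠ 0, so r is not a codeword (an error is present).
Step 3: locate the error. For a single error e at position i, S_ℓ = v_i·e·α_i^ℓ, so α_err = S_1/S_0.
  S_0^{−1} = 8^{−1} = 5 (mod 13), so α_err = 4·5 = 20 ≡ 7 = α_5. Error position i = 5.
  Consistency check: S_2/S_1 = 2·10 = 20 ≡ 7 = α_err ✓ (single-error assumption holds).
Step 4: error magnitude e = S_0/v_5 = S_0·∏_{j≠5}(α_5 − α_j) = 8·8 = 64 ≡ 12 (mod 13).
Step 5: correct position 5: c_5 = r_5 − e = 3 − 12 ≡ 4 (mod 13). Hence c = [9, 3, 6, 11, 4].
  Check: interpolating c through the α_i gives m(x) = 8 + 5·x (degree < 2) with m(α_i) = c_i for every i, so c is indeed a codeword.


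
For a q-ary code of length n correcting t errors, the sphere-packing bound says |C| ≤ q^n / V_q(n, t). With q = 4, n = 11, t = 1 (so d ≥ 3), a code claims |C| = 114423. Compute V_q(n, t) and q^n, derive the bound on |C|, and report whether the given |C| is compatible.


V_q(n, t) = 34, q^n = 4194304, Hamming bound = 123361, |C| = 114423 ≤ bound (satisfied).

Step 1: Compute V_q(n, t) = Σ_{j=0}^1 C(n, j) (q−1)^j.
  j = 0: C(11,0)·(3)^0 = 1·1 = 1.
  j = 1: C(11,1)·(3)^1 = 11·3 = 33.
  V_q(n, t) = 1 + 33 = 34.
Step 2: q^n = 4^11 = 4194304.
Step 3: Hamming bound ⌊q^n / V_q(n,t)⌋ = ⌊4194304/34⌋ = 123361.
Step 4: Compare |C| = 114423 to 123361: satisfied.
The claimed |C| lies below the Hamming bound.


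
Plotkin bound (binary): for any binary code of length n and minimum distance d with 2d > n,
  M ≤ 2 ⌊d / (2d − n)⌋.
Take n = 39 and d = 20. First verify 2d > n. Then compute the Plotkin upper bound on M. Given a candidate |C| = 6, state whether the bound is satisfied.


Plotkin bound M ≤ 40; given |C| = 6 ≤ bound (satisfied).

Check applicability: 2d = 40, n = 39.
2d − n = 1 > 0, so Plotkin applies.
Compute d/(2d−n) = 20/1 ≈ 20.0000.
⌊d/(2d−n)⌋ = 20.
Plotkin bound: M ≤ 2·20 = 40.
Given |C| = 6, check: satisfied.
This |C| is below the Plotkin bound.


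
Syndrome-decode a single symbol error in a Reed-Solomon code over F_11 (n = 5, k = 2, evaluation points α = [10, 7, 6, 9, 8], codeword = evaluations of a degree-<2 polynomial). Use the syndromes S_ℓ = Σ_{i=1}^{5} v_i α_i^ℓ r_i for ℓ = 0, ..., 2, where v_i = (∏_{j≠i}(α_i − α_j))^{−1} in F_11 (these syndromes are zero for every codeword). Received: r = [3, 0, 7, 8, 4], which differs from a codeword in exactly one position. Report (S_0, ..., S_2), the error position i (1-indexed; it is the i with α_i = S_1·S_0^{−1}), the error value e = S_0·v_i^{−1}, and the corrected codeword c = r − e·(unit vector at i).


S = (1, 10, 1), error at position 1, error magnitude e = 2, c = [1, 0, 7, 8, 4].

Step 1: column multipliers v_i = (∏_{j≠i}(α_i − α_j))^{−1} mod 11.
  i = 1 (α = 10): (10−7)(10−6)(10−9)(10−8) = 3·4·1·2 = 24 ≡ 2, so v_1 = 2^{−1} = 6 (mod 11).
  i = 2 (α = 7): (7−10)(7−6)(7−9)(7−8) = (−3)·1·(−2)·(−1) = −6 ≡ 5, so v_2 = 5^{−1} = 9 (mod 11).
  i = 3 (α = 6): (6−10)(6−7)(6−9)(6−8) = (−4)·(−1)·(−3)·(−2) = 24 ≡ 2, so v_3 = 2^{−1} = 6 (mod 11).
  i = 4 (α = 9): (9−10)(9−7)(9−6)(9−8) = (−1)·2·3·1 = −6 ≡ 5, so v_4 = 5^{−1} = 9 (mod 11).
  i = 5 (α = 8): (8−10)(8−7)(8−6)(8−9) = (−2)·1·2·(−1) = 4 ≡ 4, so v_5 = 4^{−1} = 3 (mod 11).
  v = [6, 9, 6, 9, 3].
Step 2: syndromes of r = [3, 0, 7, 8, 4] (all sums mod 11).
  S_0 = Σ v_i r_i = 6·3 + 9·0 + 6·7 + 9·8 + 3·4 = 144 ≡ 1.
  S_1 = Σ v_i α_i r_i = 6·10·3 + 9·7·0 + 6·6·7 + 9·9·8 + 3·8·4 = 1176 ≡ 10.
  α_i^2 mod 11 = [1, 5, 3, 4, 9].
  S_2 = Σ v_i α_i^2 r_i = 6·1·3 + 9·5·0 + 6·3·7 + 9·4·8 + 3·9·4 = 540 ≡ 1.
  S = (1, 10, 1) ≠ 0, so r is not a codeword (an error is present).
Step 3: locate the error. For a single error e at position i, S_ℓ = v_i·e·α_i^ℓ, so α_err = S_1/S_0.
  S_0^{−1} = 1^{−1} = 1 (mod 11), so α_err = 10·1 = 10 ≡ 10 = α_1. Error position i = 1.
  Consistency check: S_2/S_1 = 1·10 = 10 ≡ 10 = α_err ✓ (single-error assumption holds).
Step 4: error magnitude e = S_0/v_1 = S_0·∏_{j≠1}(α_1 − α_j) = 1·2 = 2 ≡ 2 (mod 11).
Step 5: correct position 1: c_1 = r_1 − e = 3 − 2 ≡ 1 (mod 11). Hence c = [1, 0, 7, 8, 4].
  Check: interpolating c through the α_i gives m(x) = 5 + 4·x (degree < 2) with m(α_i) = c_i for every i, so c is indeed a codeword.


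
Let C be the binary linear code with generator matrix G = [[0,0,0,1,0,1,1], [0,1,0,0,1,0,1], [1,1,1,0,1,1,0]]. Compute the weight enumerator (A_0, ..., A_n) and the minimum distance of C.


Weight distribution: A_0 = 1, A_3 = 3, A_4 = 2, A_5 = 1, A_6 = 1. Minimum distance d = 3.

Enumerate all 2^3 = 8 messages m ∈ F_2^3.
For each, compute codeword c = mG in F_2^7, then tally its weight.
  m = 000 → c = 0000000, weight = 0.
  m = 100 → c = 0001011, weight = 3.
  m = 010 → c = 0100101, weight = 3.
  m = 110 → c = 0101110, weight = 4.
  m = 001 → c = 1110110, weight = 5.
  m = 101 → c = 1111101, weight = 6.
  m = 011 → c = 1010011, weight = 4.
  m = 111 → c = 1011000, weight = 3.
Tally weights:
  weight 0: 1 codewords.
  weight 3: 3 codewords.
  weight 4: 2 codewords.
  weight 5: 1 codewords.
  weight 6: 1 codewords.
Minimum distance d = smallest w > 0 with A_w > 0 = 3.
Sanity: Σ A_w = 8 = 2^3 = 8 ✓.


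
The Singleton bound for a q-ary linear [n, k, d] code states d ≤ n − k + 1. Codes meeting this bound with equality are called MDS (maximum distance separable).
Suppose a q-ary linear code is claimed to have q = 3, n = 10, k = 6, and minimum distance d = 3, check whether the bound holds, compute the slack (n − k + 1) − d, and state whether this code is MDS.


Singleton RHS = n − k + 1 = 5, slack = 2, bound satisfied, not MDS.

Singleton bound: d ≤ n − k + 1.
Here n = 10, k = 6, so n − k + 1 = 5.
Given d = 3, check d ≤ 5: YES.
Slack = (n − k + 1) − d = 2.
The code is NOT MDS (slack = 2 > 0).
Description: the claimed parameters are [10, 6, 3]_3; such a code would be non-MDS.


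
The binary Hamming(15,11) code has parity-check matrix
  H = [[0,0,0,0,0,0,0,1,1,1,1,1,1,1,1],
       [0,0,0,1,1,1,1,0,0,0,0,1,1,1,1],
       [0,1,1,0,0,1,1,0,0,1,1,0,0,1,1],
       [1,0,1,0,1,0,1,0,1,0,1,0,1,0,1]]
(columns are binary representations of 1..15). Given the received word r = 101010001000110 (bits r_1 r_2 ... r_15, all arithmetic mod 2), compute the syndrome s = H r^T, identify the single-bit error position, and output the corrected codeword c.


s = (1, 1, 0, 1)^T, error position = 13, corrected codeword c = 101010001000010

Compute s = H r^T mod 2 one row at a time:
  s_1 = 0 + 1 + 0 + 0 + 0 + 1 + 1 + 0 = 3 ≡ 1 (mod 2).
  s_2 = 0 + 1 + 0 + 0 + 0 + 1 + 1 + 0 = 3 ≡ 1 (mod 2).
  s_3 = 0 + 1 + 0 + 0 + 0 + 0 + 1 + 0 = 2 ≡ 0 (mod 2).
  s_4 = 1 + 1 + 1 + 0 + 1 + 0 + 1 + 0 = 5 ≡ 1 (mod 2).
s = (1, 1, 0, 1)^T — this equals column 13 of H (binary 1101), so error is at position 13.
Correct: flip bit 13 of r = 101010001000110 to get c = 101010001000010.


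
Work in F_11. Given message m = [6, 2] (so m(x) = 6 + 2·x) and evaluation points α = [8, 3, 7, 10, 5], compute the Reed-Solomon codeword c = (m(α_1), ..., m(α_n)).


c = [0, 1, 9, 4, 5]

Message polynomial: m(x) = 6 + 2·x (mod 11).
For each evaluation point α_i, compute m(α_i) mod 11:
  α_1 = 8: Horner steps 2 → 0, so m(8) = 0.
  α_2 = 3: Horner steps 2 → 1, so m(3) = 1.
  α_3 = 7: Horner steps 2 → 9, so m(7) = 9.
  α_4 = 10: Horner steps 2 → 4, so m(10) = 4.
  α_5 = 5: Horner steps 2 → 5, so m(5) = 5.
Codeword c = [0, 1, 9, 4, 5] ∈ F_11^5.


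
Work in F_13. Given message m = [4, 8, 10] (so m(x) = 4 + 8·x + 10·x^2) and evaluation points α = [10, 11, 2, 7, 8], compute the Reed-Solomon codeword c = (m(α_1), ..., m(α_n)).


c = [5, 2, 8, 4, 6]

Message polynomial: m(x) = 4 + 8·x + 10·x^2 (mod 13).
For each evaluation point α_i, compute m(α_i) mod 13:
  α_1 = 10: Horner steps 10 → 4 → 5, so m(10) = 5.
  α_2 = 11: Horner steps 10 → 1 → 2, so m(11) = 2.
  α_3 = 2: Horner steps 10 → 2 → 8, so m(2) = 8.
  α_4 = 7: Horner steps 10 → 0 → 4, so m(7) = 4.
  α_5 = 8: Horner steps 10 → 10 → 6, so m(8) = 6.
Codeword c = [5, 2, 8, 4, 6] ∈ F_13^5.


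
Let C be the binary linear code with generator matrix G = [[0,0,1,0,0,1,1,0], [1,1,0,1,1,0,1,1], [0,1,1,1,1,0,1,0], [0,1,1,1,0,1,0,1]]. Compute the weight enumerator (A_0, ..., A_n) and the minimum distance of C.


Weight distribution: A_0 = 1, A_2 = 1, A_3 = 3, A_4 = 5, A_5 = 4, A_6 = 1, A_7 = 1. Minimum distance d = 2.

Enumerate all 2^4 = 16 messages m ∈ F_2^4.
For each, compute codeword c = mG in F_2^8, then tally its weight.
  m = 0000 → c = 00000000, weight = 0.
  m = 1000 → c = 00100110, weight = 3.
  m = 0100 → c = 11011011, weight = 6.
  m = 1100 → c = 11111101, weight = 7.
  m = 0010 → c = 01111010, weight = 5.
  m = 1010 → c = 01011100, weight = 4.
  m = 0110 → c = 10100001, weight = 3.
  m = 1110 → c = 10000111, weight = 4.
  m = 0001 → c = 01110101, weight = 5.
  m = 1001 → c = 01010011, weight = 4.
  m = 0101 → c = 10101110, weight = 5.
  m = 1101 → c = 10001000, weight = 2.
  m = 0011 → c = 00001111, weight = 4.
  m = 1011 → c = 00101001, weight = 3.
  m = 0111 → c = 11010100, weight = 4.
  m = 1111 → c = 11110010, weight = 5.
Tally weights:
  weight 0: 1 codewords.
  weight 2: 1 codewords.
  weight 3: 3 codewords.
  weight 4: 5 codewords.
  weight 5: 4 codewords.
  weight 6: 1 codewords.
  weight 7: 1 codewords.
Minimum distance d = smallest w > 0 with A_w > 0 = 2.
Sanity: Σ A_w = 16 = 2^4 = 16 ✓.


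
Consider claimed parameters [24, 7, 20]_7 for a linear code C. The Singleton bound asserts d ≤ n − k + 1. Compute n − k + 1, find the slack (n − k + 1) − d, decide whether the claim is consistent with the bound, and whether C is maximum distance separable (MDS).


Singleton RHS = n − k + 1 = 18, slack = -2, bound violated (no such code; not MDS).

Singleton bound: d ≤ n − k + 1.
Here n = 24, k = 7, so n − k + 1 = 18.
Given d = 20, check d ≤ 18: NO.
Slack = (n − k + 1) − d = -2.
The slack is negative: d = 20 exceeds n − k + 1 = 18 by 2, so the Singleton bound is violated and no linear [24, 7, 20]_7 code can exist. In particular it is not MDS (MDS requires d = n − k + 1 exactly).
Description: the claimed parameters are [24, 7, 20]_7; such a code would be impossible (violates the Singleton bound).


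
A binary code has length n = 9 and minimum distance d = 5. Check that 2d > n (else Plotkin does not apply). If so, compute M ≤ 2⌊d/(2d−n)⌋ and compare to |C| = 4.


Plotkin bound M ≤ 10; given |C| = 4 ≤ bound (satisfied).

Check applicability: 2d = 10, n = 9.
2d − n = 1 > 0, so Plotkin applies.
Compute d/(2d−n) = 5/1 ≈ 5.0000.
⌊d/(2d−n)⌋ = 5.
Plotkin bound: M ≤ 2·5 = 10.
Given |C| = 4, check: satisfied.
This |C| is below the Plotkin bound.


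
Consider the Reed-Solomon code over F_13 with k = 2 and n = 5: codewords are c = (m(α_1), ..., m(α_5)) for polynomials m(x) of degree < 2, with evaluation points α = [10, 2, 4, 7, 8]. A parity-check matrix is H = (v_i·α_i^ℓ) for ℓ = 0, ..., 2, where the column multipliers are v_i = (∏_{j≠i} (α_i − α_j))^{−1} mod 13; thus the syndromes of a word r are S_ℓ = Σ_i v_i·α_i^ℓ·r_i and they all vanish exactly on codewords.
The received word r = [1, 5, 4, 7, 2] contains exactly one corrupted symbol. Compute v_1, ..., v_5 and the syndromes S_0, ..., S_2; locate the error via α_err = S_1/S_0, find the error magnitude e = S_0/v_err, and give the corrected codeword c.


S = (4, 2, 1), error at position 4, error magnitude e = 11, c = [1, 5, 4, 9, 2].

Step 1: column multipliers v_i = (∏_{j≠i}(α_i − α_j))^{−1} mod 13.
  i = 1 (α = 10): (10−2)(10−4)(10−7)(10−8) = 8·6·3·2 = 288 ≡ 2, so v_1 = 2^{−1} = 7 (mod 13).
  i = 2 (α = 2): (2−10)(2−4)(2−7)(2−8) = (−8)·(−2)·(−5)·(−6) = 480 ≡ 12, so v_2 = 12^{−1} = 12 (mod 13).
  i = 3 (α = 4): (4−10)(4−2)(4−7)(4−8) = (−6)·2·(−3)·(−4) = −144 ≡ 12, so v_3 = 12^{−1} = 12 (mod 13).
  i = 4 (α = 7): (7−10)(7−2)(7−4)(7−8) = (−3)·5·3·(−1) = 45 ≡ 6, so v_4 = 6^{−1} = 11 (mod 13).
  i = 5 (α = 8): (8−10)(8−2)(8−4)(8−7) = (−2)·6·4·1 = −48 ≡ 4, so v_5 = 4^{−1} = 10 (mod 13).
  v = [7, 12, 12, 11, 10].
Step 2: syndromes of r = [1, 5, 4, 7, 2] (all sums mod 13).
  S_0 = Σ v_i r_i = 7·1 + 12·5 + 12·4 + 11·7 + 10·2 = 212 ≡ 4.
  S_1 = Σ v_i α_i r_i = 7·10·1 + 12·2·5 + 12·4·4 + 11·7·7 + 10·8·2 = 1081 ≡ 2.
  α_i^2 mod 13 = [9, 4, 3, 10, 12].
  S_2 = Σ v_i α_i^2 r_i = 7·9·1 + 12·4·5 + 12·3·4 + 11·10·7 + 10·12·2 = 1457 ≡ 1.
  S = (4, 2, 1) ≠ 0, so r is not a codeword (an error is present).
Step 3: locate the error. For a single error e at position i, S_ℓ = v_i·e·α_i^ℓ, so α_err = S_1/S_0.
  S_0^{−1} = 4^{−1} = 10 (mod 13), so α_err = 2·10 = 20 ≡ 7 = α_4. Error position i = 4.
  Consistency check: S_2/S_1 = 1·7 = 7 ≡ 7 = α_err ✓ (single-error assumption holds).
Step 4: error magnitude e = S_0/v_4 = S_0·∏_{j≠4}(α_4 − α_j) = 4·6 = 24 ≡ 11 (mod 13).
Step 5: correct position 4: c_4 = r_4 − e = 7 − 11 ≡ 9 (mod 13). Hence c = [1, 5, 4, 9, 2].
  Check: interpolating c through the α_i gives m(x) = 6 + 6·x (degree < 2) with m(α_i) = c_i for every i, so c is indeed a codeword.


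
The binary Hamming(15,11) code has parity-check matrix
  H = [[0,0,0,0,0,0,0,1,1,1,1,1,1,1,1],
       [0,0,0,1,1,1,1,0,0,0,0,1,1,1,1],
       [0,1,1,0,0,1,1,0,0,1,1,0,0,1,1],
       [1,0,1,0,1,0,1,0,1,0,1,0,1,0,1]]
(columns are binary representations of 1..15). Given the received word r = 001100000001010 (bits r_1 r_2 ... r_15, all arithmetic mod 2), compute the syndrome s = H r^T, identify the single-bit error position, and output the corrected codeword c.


s = (0, 1, 0, 1)^T, error position = 5, corrected codeword c = 001110000001010

Compute s = H r^T mod 2 one row at a time:
  s_1 = 0 + 0 + 0 + 0 + 1 + 0 + 1 + 0 = 2 ≡ 0 (mod 2).
  s_2 = 1 + 0 + 0 + 0 + 1 + 0 + 1 + 0 = 3 ≡ 1 (mod 2).
  s_3 = 0 + 1 + 0 + 0 + 0 + 0 + 1 + 0 = 2 ≡ 0 (mod 2).
  s_4 = 0 + 1 + 0 + 0 + 0 + 0 + 0 + 0 = 1 ≡ 1 (mod 2).
s = (0, 1, 0, 1)^T — this equals column 5 of H (binary 0101), so error is at position 5.
Correct: flip bit 5 of r = 001100000001010 to get c = 001110000001010.


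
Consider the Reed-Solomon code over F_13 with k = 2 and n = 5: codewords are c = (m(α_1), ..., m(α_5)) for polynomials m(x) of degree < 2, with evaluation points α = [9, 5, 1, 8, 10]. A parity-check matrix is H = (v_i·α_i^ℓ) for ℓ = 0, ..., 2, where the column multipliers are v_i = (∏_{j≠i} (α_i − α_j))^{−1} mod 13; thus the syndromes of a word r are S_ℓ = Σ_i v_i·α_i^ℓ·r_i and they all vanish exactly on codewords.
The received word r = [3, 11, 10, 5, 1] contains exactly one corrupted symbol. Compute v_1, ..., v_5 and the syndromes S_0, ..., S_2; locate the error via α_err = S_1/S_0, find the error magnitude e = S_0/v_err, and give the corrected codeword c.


S = (4, 4, 4), error at position 3, error magnitude e = 4, c = [3, 11, 6, 5, 1].

Step 1: column multipliers v_i = (∏_{j≠i}(α_i − α_j))^{−1} mod 13.
  i = 1 (α = 9): (9−5)(9−1)(9−8)(9−10) = 4·8·1·(−1) = −32 ≡ 7, so v_1 = 7^{−1} = 2 (mod 13).
  i = 2 (α = 5): (5−9)(5−1)(5−8)(5−10) = (−4)·4·(−3)·(−5) = −240 ≡ 7, so v_2 = 7^{−1} = 2 (mod 13).
  i = 3 (α = 1): (1−9)(1−5)(1−8)(1−10) = (−8)·(−4)·(−7)·(−9) = 2016 ≡ 1, so v_3 = 1^{−1} = 1 (mod 13).
  i = 4 (α = 8): (8−9)(8−5)(8−1)(8−10) = (−1)·3·7·(−2) = 42 ≡ 3, so v_4 = 3^{−1} = 9 (mod 13).
  i = 5 (α = 10): (10−9)(10−5)(10−1)(10−8) = 1·5·9·2 = 90 ≡ 12, so v_5 = 12^{−1} = 12 (mod 13).
  v = [2, 2, 1, 9, 12].
Step 2: syndromes of r = [3, 11, 10, 5, 1] (all sums mod 13).
  S_0 = Σ v_i r_i = 2·3 + 2·11 + 1·10 + 9·5 + 12·1 = 95 ≡ 4.
  S_1 = Σ v_i α_i r_i = 2·9·3 + 2·5·11 + 1·1·10 + 9·8·5 + 12·10·1 = 654 ≡ 4.
  α_i^2 mod 13 = [3, 12, 1, 12, 9].
  S_2 = Σ v_i α_i^2 r_i = 2·3·3 + 2·12·11 + 1·1·10 + 9·12·5 + 12·9·1 = 940 ≡ 4.
  S = (4, 4, 4) ≠ 0, so r is not a codeword (an error is present).
Step 3: locate the error. For a single error e at position i, S_ℓ = v_i·e·α_i^ℓ, so α_err = S_1/S_0.
  S_0^{−1} = 4^{−1} = 10 (mod 13), so α_err = 4·10 = 40 ≡ 1 = α_3. Error position i = 3.
  Consistency check: S_2/S_1 = 4·10 = 40 ≡ 1 = α_err ✓ (single-error assumption holds).
Step 4: error magnitude e = S_0/v_3 = S_0·∏_{j≠3}(α_3 − α_j) = 4·1 = 4 ≡ 4 (mod 13).
Step 5: correct position 3: c_3 = r_3 − e = 10 − 4 ≡ 6 (mod 13). Hence c = [3, 11, 6, 5, 1].
  Check: interpolating c through the α_i gives m(x) = 8 + 11·x (degree < 2) with m(α_i) = c_i for every i, so c is indeed a codeword.


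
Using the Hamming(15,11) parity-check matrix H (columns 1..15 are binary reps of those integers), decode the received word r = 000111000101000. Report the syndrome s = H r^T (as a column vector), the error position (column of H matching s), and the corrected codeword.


s = (0, 0, 0, 1)^T, error position = 1, corrected codeword c = 100111000101000

Compute s = H r^T mod 2 one row at a time:
  s_1 = 0 + 0 + 1 + 0 + 1 + 0 + 0 + 0 = 2 ≡ 0 (mod 2).
  s_2 = 1 + 1 + 1 + 0 + 1 + 0 + 0 + 0 = 4 ≡ 0 (mod 2).
  s_3 = 0 + 0 + 1 + 0 + 1 + 0 + 0 + 0 = 2 ≡ 0 (mod 2).
  s_4 = 0 + 0 + 1 + 0 + 0 + 0 + 0 + 0 = 1 ≡ 1 (mod 2).
s = (0, 0, 0, 1)^T — this equals column 1 of H (binary 0001), so error is at position 1.
Correct: flip bit 1 of r = 000111000101000 to get c = 100111000101000.


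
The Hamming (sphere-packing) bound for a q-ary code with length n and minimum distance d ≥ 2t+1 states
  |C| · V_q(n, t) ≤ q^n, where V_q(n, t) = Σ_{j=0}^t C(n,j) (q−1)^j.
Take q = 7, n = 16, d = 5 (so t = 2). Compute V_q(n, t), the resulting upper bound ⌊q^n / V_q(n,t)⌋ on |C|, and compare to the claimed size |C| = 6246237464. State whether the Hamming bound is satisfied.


V_q(n, t) = 4417, q^n = 33232930569601, Hamming bound = 7523869270, |C| = 6246237464 ≤ bound (satisfied).

Step 1: Compute V_q(n, t) = Σ_{j=0}^2 C(n, j) (q−1)^j.
  j = 0: C(16,0)·(6)^0 = 1·1 = 1.
  j = 1: C(16,1)·(6)^1 = 16·6 = 96.
  j = 2: C(16,2)·(6)^2 = 120·36 = 4320.
  V_q(n, t) = 1 + 96 + 4320 = 4417.
Step 2: q^n = 7^16 = 33232930569601.
Step 3: Hamming bound ⌊q^n / V_q(n,t)⌋ = ⌊33232930569601/4417⌋ = 7523869270.
Step 4: Compare |C| = 6246237464 to 7523869270: satisfied.
The claimed |C| lies below the Hamming bound.


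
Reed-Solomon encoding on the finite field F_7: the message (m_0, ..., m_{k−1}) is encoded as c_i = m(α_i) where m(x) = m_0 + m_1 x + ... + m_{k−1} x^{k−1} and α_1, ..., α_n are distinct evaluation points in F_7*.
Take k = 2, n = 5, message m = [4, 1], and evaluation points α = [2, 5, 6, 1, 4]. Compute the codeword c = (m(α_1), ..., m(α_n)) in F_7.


c = [6, 2, 3, 5, 1]

Message polynomial: m(x) = 4 + 1·x (mod 7).
For each evaluation point α_i, compute m(α_i) mod 7:
  α_1 = 2: Horner steps 1 → 6, so m(2) = 6.
  α_2 = 5: Horner steps 1 → 2, so m(5) = 2.
  α_3 = 6: Horner steps 1 → 3, so m(6) = 3.
  α_4 = 1: Horner steps 1 → 5, so m(1) = 5.
  α_5 = 4: Horner steps 1 → 1, so m(4) = 1.
Codeword c = [6, 2, 3, 5, 1] ∈ F_7^5.


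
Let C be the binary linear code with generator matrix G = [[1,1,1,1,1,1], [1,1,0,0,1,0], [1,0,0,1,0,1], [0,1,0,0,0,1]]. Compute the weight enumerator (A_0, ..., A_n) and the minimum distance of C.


Weight distribution: A_0 = 1, A_2 = 3, A_3 = 8, A_4 = 3, A_6 = 1. Minimum distance d = 2.

Enumerate all 2^4 = 16 messages m ∈ F_2^4.
For each, compute codeword c = mG in F_2^6, then tally its weight.
  m = 0000 → c = 000000, weight = 0.
  m = 1000 → c = 111111, weight = 6.
  m = 0100 → c = 110010, weight = 3.
  m = 1100 → c = 001101, weight = 3.
  m = 0010 → c = 100101, weight = 3.
  m = 1010 → c = 011010, weight = 3.
  m = 0110 → c = 010111, weight = 4.
  m = 1110 → c = 101000, weight = 2.
  m = 0001 → c = 010001, weight = 2.
  m = 1001 → c = 101110, weight = 4.
  m = 0101 → c = 100011, weight = 3.
  m = 1101 → c = 011100, weight = 3.
  m = 0011 → c = 110100, weight = 3.
  m = 1011 → c = 001011, weight = 3.
  m = 0111 → c = 000110, weight = 2.
  m = 1111 → c = 111001, weight = 4.
Tally weights:
  weight 0: 1 codewords.
  weight 2: 3 codewords.
  weight 3: 8 codewords.
  weight 4: 3 codewords.
  weight 6: 1 codewords.
Minimum distance d = smallest w > 0 with A_w > 0 = 2.
Sanity: Σ A_w = 16 = 2^4 = 16 ✓.
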